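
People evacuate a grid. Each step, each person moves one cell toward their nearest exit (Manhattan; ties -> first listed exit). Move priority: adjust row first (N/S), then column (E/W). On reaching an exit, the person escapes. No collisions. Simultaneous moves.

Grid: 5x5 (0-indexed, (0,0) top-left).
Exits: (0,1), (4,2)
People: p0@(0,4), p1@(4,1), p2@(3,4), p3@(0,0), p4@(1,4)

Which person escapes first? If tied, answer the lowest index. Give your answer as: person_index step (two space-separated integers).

Answer: 1 1

Derivation:
Step 1: p0:(0,4)->(0,3) | p1:(4,1)->(4,2)->EXIT | p2:(3,4)->(4,4) | p3:(0,0)->(0,1)->EXIT | p4:(1,4)->(0,4)
Step 2: p0:(0,3)->(0,2) | p1:escaped | p2:(4,4)->(4,3) | p3:escaped | p4:(0,4)->(0,3)
Step 3: p0:(0,2)->(0,1)->EXIT | p1:escaped | p2:(4,3)->(4,2)->EXIT | p3:escaped | p4:(0,3)->(0,2)
Step 4: p0:escaped | p1:escaped | p2:escaped | p3:escaped | p4:(0,2)->(0,1)->EXIT
Exit steps: [3, 1, 3, 1, 4]
First to escape: p1 at step 1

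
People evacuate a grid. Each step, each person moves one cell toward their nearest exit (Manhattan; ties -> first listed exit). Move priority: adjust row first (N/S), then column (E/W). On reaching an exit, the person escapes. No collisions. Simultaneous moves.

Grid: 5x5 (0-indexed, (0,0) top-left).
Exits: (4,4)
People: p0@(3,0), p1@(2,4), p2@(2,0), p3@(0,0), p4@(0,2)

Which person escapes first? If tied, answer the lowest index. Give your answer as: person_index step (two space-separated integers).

Step 1: p0:(3,0)->(4,0) | p1:(2,4)->(3,4) | p2:(2,0)->(3,0) | p3:(0,0)->(1,0) | p4:(0,2)->(1,2)
Step 2: p0:(4,0)->(4,1) | p1:(3,4)->(4,4)->EXIT | p2:(3,0)->(4,0) | p3:(1,0)->(2,0) | p4:(1,2)->(2,2)
Step 3: p0:(4,1)->(4,2) | p1:escaped | p2:(4,0)->(4,1) | p3:(2,0)->(3,0) | p4:(2,2)->(3,2)
Step 4: p0:(4,2)->(4,3) | p1:escaped | p2:(4,1)->(4,2) | p3:(3,0)->(4,0) | p4:(3,2)->(4,2)
Step 5: p0:(4,3)->(4,4)->EXIT | p1:escaped | p2:(4,2)->(4,3) | p3:(4,0)->(4,1) | p4:(4,2)->(4,3)
Step 6: p0:escaped | p1:escaped | p2:(4,3)->(4,4)->EXIT | p3:(4,1)->(4,2) | p4:(4,3)->(4,4)->EXIT
Step 7: p0:escaped | p1:escaped | p2:escaped | p3:(4,2)->(4,3) | p4:escaped
Step 8: p0:escaped | p1:escaped | p2:escaped | p3:(4,3)->(4,4)->EXIT | p4:escaped
Exit steps: [5, 2, 6, 8, 6]
First to escape: p1 at step 2

Answer: 1 2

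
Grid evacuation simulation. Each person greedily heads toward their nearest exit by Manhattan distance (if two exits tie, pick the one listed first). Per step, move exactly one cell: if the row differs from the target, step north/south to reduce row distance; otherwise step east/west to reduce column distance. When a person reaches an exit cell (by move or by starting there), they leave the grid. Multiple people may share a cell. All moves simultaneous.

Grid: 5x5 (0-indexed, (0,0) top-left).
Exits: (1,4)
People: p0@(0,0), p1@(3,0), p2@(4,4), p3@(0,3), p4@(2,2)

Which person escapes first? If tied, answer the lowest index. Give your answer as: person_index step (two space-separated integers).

Answer: 3 2

Derivation:
Step 1: p0:(0,0)->(1,0) | p1:(3,0)->(2,0) | p2:(4,4)->(3,4) | p3:(0,3)->(1,3) | p4:(2,2)->(1,2)
Step 2: p0:(1,0)->(1,1) | p1:(2,0)->(1,0) | p2:(3,4)->(2,4) | p3:(1,3)->(1,4)->EXIT | p4:(1,2)->(1,3)
Step 3: p0:(1,1)->(1,2) | p1:(1,0)->(1,1) | p2:(2,4)->(1,4)->EXIT | p3:escaped | p4:(1,3)->(1,4)->EXIT
Step 4: p0:(1,2)->(1,3) | p1:(1,1)->(1,2) | p2:escaped | p3:escaped | p4:escaped
Step 5: p0:(1,3)->(1,4)->EXIT | p1:(1,2)->(1,3) | p2:escaped | p3:escaped | p4:escaped
Step 6: p0:escaped | p1:(1,3)->(1,4)->EXIT | p2:escaped | p3:escaped | p4:escaped
Exit steps: [5, 6, 3, 2, 3]
First to escape: p3 at step 2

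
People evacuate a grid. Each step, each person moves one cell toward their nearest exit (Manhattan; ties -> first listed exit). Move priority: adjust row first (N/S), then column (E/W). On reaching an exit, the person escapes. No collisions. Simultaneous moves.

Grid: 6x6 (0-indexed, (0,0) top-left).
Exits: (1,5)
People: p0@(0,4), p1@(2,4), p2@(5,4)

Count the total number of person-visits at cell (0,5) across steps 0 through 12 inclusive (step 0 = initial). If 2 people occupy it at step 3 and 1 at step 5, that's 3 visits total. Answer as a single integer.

Answer: 0

Derivation:
Step 0: p0@(0,4) p1@(2,4) p2@(5,4) -> at (0,5): 0 [-], cum=0
Step 1: p0@(1,4) p1@(1,4) p2@(4,4) -> at (0,5): 0 [-], cum=0
Step 2: p0@ESC p1@ESC p2@(3,4) -> at (0,5): 0 [-], cum=0
Step 3: p0@ESC p1@ESC p2@(2,4) -> at (0,5): 0 [-], cum=0
Step 4: p0@ESC p1@ESC p2@(1,4) -> at (0,5): 0 [-], cum=0
Step 5: p0@ESC p1@ESC p2@ESC -> at (0,5): 0 [-], cum=0
Total visits = 0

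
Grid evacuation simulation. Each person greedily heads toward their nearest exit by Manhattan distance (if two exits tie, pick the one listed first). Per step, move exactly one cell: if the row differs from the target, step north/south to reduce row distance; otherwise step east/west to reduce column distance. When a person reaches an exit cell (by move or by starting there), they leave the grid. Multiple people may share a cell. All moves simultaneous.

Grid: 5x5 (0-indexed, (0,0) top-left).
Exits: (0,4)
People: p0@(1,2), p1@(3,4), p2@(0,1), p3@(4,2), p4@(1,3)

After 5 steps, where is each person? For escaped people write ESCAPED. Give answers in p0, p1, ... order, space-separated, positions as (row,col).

Step 1: p0:(1,2)->(0,2) | p1:(3,4)->(2,4) | p2:(0,1)->(0,2) | p3:(4,2)->(3,2) | p4:(1,3)->(0,3)
Step 2: p0:(0,2)->(0,3) | p1:(2,4)->(1,4) | p2:(0,2)->(0,3) | p3:(3,2)->(2,2) | p4:(0,3)->(0,4)->EXIT
Step 3: p0:(0,3)->(0,4)->EXIT | p1:(1,4)->(0,4)->EXIT | p2:(0,3)->(0,4)->EXIT | p3:(2,2)->(1,2) | p4:escaped
Step 4: p0:escaped | p1:escaped | p2:escaped | p3:(1,2)->(0,2) | p4:escaped
Step 5: p0:escaped | p1:escaped | p2:escaped | p3:(0,2)->(0,3) | p4:escaped

ESCAPED ESCAPED ESCAPED (0,3) ESCAPED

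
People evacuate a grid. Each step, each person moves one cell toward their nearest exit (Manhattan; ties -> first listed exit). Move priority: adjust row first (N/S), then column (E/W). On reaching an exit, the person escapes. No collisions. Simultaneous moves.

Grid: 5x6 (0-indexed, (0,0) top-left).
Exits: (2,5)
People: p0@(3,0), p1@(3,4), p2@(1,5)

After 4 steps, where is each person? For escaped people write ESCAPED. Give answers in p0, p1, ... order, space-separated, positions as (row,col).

Step 1: p0:(3,0)->(2,0) | p1:(3,4)->(2,4) | p2:(1,5)->(2,5)->EXIT
Step 2: p0:(2,0)->(2,1) | p1:(2,4)->(2,5)->EXIT | p2:escaped
Step 3: p0:(2,1)->(2,2) | p1:escaped | p2:escaped
Step 4: p0:(2,2)->(2,3) | p1:escaped | p2:escaped

(2,3) ESCAPED ESCAPED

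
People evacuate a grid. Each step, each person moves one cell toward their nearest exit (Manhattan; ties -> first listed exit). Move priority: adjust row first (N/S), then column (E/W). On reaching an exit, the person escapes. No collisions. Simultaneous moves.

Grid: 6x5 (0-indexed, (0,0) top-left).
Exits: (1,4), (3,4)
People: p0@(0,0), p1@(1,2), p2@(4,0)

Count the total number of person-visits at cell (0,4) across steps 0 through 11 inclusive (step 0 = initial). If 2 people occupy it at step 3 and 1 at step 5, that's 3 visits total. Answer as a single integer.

Step 0: p0@(0,0) p1@(1,2) p2@(4,0) -> at (0,4): 0 [-], cum=0
Step 1: p0@(1,0) p1@(1,3) p2@(3,0) -> at (0,4): 0 [-], cum=0
Step 2: p0@(1,1) p1@ESC p2@(3,1) -> at (0,4): 0 [-], cum=0
Step 3: p0@(1,2) p1@ESC p2@(3,2) -> at (0,4): 0 [-], cum=0
Step 4: p0@(1,3) p1@ESC p2@(3,3) -> at (0,4): 0 [-], cum=0
Step 5: p0@ESC p1@ESC p2@ESC -> at (0,4): 0 [-], cum=0
Total visits = 0

Answer: 0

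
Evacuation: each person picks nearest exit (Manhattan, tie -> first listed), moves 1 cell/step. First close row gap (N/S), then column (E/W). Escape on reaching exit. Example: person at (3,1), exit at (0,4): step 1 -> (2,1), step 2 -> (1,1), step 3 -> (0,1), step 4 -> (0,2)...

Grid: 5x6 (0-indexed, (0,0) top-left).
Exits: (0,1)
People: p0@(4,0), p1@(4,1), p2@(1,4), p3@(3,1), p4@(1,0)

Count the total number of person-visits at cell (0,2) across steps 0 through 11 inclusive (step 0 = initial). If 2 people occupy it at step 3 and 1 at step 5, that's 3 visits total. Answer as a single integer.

Step 0: p0@(4,0) p1@(4,1) p2@(1,4) p3@(3,1) p4@(1,0) -> at (0,2): 0 [-], cum=0
Step 1: p0@(3,0) p1@(3,1) p2@(0,4) p3@(2,1) p4@(0,0) -> at (0,2): 0 [-], cum=0
Step 2: p0@(2,0) p1@(2,1) p2@(0,3) p3@(1,1) p4@ESC -> at (0,2): 0 [-], cum=0
Step 3: p0@(1,0) p1@(1,1) p2@(0,2) p3@ESC p4@ESC -> at (0,2): 1 [p2], cum=1
Step 4: p0@(0,0) p1@ESC p2@ESC p3@ESC p4@ESC -> at (0,2): 0 [-], cum=1
Step 5: p0@ESC p1@ESC p2@ESC p3@ESC p4@ESC -> at (0,2): 0 [-], cum=1
Total visits = 1

Answer: 1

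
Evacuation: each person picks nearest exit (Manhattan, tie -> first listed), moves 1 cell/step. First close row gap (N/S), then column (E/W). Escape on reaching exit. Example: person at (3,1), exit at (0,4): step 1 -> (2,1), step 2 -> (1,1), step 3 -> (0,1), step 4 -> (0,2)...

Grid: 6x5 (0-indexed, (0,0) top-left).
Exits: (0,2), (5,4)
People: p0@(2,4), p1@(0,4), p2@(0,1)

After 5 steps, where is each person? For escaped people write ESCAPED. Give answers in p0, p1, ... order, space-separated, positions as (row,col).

Step 1: p0:(2,4)->(3,4) | p1:(0,4)->(0,3) | p2:(0,1)->(0,2)->EXIT
Step 2: p0:(3,4)->(4,4) | p1:(0,3)->(0,2)->EXIT | p2:escaped
Step 3: p0:(4,4)->(5,4)->EXIT | p1:escaped | p2:escaped

ESCAPED ESCAPED ESCAPED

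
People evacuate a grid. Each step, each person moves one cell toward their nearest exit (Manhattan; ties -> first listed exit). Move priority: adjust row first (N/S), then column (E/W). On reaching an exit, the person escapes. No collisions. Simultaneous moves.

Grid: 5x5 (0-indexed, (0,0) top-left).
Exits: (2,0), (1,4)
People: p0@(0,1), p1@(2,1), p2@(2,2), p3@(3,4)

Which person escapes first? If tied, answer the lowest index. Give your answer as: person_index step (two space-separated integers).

Answer: 1 1

Derivation:
Step 1: p0:(0,1)->(1,1) | p1:(2,1)->(2,0)->EXIT | p2:(2,2)->(2,1) | p3:(3,4)->(2,4)
Step 2: p0:(1,1)->(2,1) | p1:escaped | p2:(2,1)->(2,0)->EXIT | p3:(2,4)->(1,4)->EXIT
Step 3: p0:(2,1)->(2,0)->EXIT | p1:escaped | p2:escaped | p3:escaped
Exit steps: [3, 1, 2, 2]
First to escape: p1 at step 1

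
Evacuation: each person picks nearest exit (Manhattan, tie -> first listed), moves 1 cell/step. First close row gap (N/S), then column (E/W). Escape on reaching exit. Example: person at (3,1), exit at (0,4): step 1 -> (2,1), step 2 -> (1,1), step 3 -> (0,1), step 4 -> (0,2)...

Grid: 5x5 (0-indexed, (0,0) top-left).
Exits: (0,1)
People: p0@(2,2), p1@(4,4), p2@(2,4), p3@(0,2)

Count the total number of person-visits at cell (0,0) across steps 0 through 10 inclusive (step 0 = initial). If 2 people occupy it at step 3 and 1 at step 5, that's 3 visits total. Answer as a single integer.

Answer: 0

Derivation:
Step 0: p0@(2,2) p1@(4,4) p2@(2,4) p3@(0,2) -> at (0,0): 0 [-], cum=0
Step 1: p0@(1,2) p1@(3,4) p2@(1,4) p3@ESC -> at (0,0): 0 [-], cum=0
Step 2: p0@(0,2) p1@(2,4) p2@(0,4) p3@ESC -> at (0,0): 0 [-], cum=0
Step 3: p0@ESC p1@(1,4) p2@(0,3) p3@ESC -> at (0,0): 0 [-], cum=0
Step 4: p0@ESC p1@(0,4) p2@(0,2) p3@ESC -> at (0,0): 0 [-], cum=0
Step 5: p0@ESC p1@(0,3) p2@ESC p3@ESC -> at (0,0): 0 [-], cum=0
Step 6: p0@ESC p1@(0,2) p2@ESC p3@ESC -> at (0,0): 0 [-], cum=0
Step 7: p0@ESC p1@ESC p2@ESC p3@ESC -> at (0,0): 0 [-], cum=0
Total visits = 0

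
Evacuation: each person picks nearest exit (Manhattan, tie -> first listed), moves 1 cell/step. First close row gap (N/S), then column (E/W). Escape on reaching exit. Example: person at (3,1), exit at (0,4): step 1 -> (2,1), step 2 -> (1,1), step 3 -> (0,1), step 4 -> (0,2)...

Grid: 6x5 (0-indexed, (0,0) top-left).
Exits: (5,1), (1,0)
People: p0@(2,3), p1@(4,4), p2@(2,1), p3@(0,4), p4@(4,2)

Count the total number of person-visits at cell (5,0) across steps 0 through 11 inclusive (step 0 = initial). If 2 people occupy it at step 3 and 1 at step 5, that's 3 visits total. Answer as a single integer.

Answer: 0

Derivation:
Step 0: p0@(2,3) p1@(4,4) p2@(2,1) p3@(0,4) p4@(4,2) -> at (5,0): 0 [-], cum=0
Step 1: p0@(1,3) p1@(5,4) p2@(1,1) p3@(1,4) p4@(5,2) -> at (5,0): 0 [-], cum=0
Step 2: p0@(1,2) p1@(5,3) p2@ESC p3@(1,3) p4@ESC -> at (5,0): 0 [-], cum=0
Step 3: p0@(1,1) p1@(5,2) p2@ESC p3@(1,2) p4@ESC -> at (5,0): 0 [-], cum=0
Step 4: p0@ESC p1@ESC p2@ESC p3@(1,1) p4@ESC -> at (5,0): 0 [-], cum=0
Step 5: p0@ESC p1@ESC p2@ESC p3@ESC p4@ESC -> at (5,0): 0 [-], cum=0
Total visits = 0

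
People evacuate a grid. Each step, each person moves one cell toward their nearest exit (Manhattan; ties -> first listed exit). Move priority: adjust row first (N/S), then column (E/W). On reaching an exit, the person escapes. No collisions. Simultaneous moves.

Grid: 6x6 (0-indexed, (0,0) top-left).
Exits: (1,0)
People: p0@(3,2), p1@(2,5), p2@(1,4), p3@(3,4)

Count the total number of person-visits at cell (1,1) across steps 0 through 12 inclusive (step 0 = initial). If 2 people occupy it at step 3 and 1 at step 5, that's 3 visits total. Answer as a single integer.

Answer: 4

Derivation:
Step 0: p0@(3,2) p1@(2,5) p2@(1,4) p3@(3,4) -> at (1,1): 0 [-], cum=0
Step 1: p0@(2,2) p1@(1,5) p2@(1,3) p3@(2,4) -> at (1,1): 0 [-], cum=0
Step 2: p0@(1,2) p1@(1,4) p2@(1,2) p3@(1,4) -> at (1,1): 0 [-], cum=0
Step 3: p0@(1,1) p1@(1,3) p2@(1,1) p3@(1,3) -> at (1,1): 2 [p0,p2], cum=2
Step 4: p0@ESC p1@(1,2) p2@ESC p3@(1,2) -> at (1,1): 0 [-], cum=2
Step 5: p0@ESC p1@(1,1) p2@ESC p3@(1,1) -> at (1,1): 2 [p1,p3], cum=4
Step 6: p0@ESC p1@ESC p2@ESC p3@ESC -> at (1,1): 0 [-], cum=4
Total visits = 4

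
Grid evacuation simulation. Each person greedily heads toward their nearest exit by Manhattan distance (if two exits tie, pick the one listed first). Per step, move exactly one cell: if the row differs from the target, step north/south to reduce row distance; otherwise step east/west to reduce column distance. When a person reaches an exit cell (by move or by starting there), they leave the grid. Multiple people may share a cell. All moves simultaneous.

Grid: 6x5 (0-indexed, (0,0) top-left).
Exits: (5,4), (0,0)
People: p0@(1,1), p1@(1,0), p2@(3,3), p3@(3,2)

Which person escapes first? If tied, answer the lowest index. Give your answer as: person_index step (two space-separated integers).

Answer: 1 1

Derivation:
Step 1: p0:(1,1)->(0,1) | p1:(1,0)->(0,0)->EXIT | p2:(3,3)->(4,3) | p3:(3,2)->(4,2)
Step 2: p0:(0,1)->(0,0)->EXIT | p1:escaped | p2:(4,3)->(5,3) | p3:(4,2)->(5,2)
Step 3: p0:escaped | p1:escaped | p2:(5,3)->(5,4)->EXIT | p3:(5,2)->(5,3)
Step 4: p0:escaped | p1:escaped | p2:escaped | p3:(5,3)->(5,4)->EXIT
Exit steps: [2, 1, 3, 4]
First to escape: p1 at step 1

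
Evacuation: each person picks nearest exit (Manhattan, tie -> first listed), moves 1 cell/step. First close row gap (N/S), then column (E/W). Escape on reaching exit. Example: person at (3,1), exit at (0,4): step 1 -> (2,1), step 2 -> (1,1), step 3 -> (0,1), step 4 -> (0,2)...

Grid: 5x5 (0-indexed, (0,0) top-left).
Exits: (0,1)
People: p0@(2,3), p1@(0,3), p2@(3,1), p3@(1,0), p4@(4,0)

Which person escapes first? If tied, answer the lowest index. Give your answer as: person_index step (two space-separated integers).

Answer: 1 2

Derivation:
Step 1: p0:(2,3)->(1,3) | p1:(0,3)->(0,2) | p2:(3,1)->(2,1) | p3:(1,0)->(0,0) | p4:(4,0)->(3,0)
Step 2: p0:(1,3)->(0,3) | p1:(0,2)->(0,1)->EXIT | p2:(2,1)->(1,1) | p3:(0,0)->(0,1)->EXIT | p4:(3,0)->(2,0)
Step 3: p0:(0,3)->(0,2) | p1:escaped | p2:(1,1)->(0,1)->EXIT | p3:escaped | p4:(2,0)->(1,0)
Step 4: p0:(0,2)->(0,1)->EXIT | p1:escaped | p2:escaped | p3:escaped | p4:(1,0)->(0,0)
Step 5: p0:escaped | p1:escaped | p2:escaped | p3:escaped | p4:(0,0)->(0,1)->EXIT
Exit steps: [4, 2, 3, 2, 5]
First to escape: p1 at step 2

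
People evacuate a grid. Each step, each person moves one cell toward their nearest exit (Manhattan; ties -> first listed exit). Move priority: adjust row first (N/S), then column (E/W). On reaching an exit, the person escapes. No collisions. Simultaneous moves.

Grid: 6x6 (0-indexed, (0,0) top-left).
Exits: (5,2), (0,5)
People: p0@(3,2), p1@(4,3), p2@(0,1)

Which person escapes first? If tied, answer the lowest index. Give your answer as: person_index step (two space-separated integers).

Step 1: p0:(3,2)->(4,2) | p1:(4,3)->(5,3) | p2:(0,1)->(0,2)
Step 2: p0:(4,2)->(5,2)->EXIT | p1:(5,3)->(5,2)->EXIT | p2:(0,2)->(0,3)
Step 3: p0:escaped | p1:escaped | p2:(0,3)->(0,4)
Step 4: p0:escaped | p1:escaped | p2:(0,4)->(0,5)->EXIT
Exit steps: [2, 2, 4]
First to escape: p0 at step 2

Answer: 0 2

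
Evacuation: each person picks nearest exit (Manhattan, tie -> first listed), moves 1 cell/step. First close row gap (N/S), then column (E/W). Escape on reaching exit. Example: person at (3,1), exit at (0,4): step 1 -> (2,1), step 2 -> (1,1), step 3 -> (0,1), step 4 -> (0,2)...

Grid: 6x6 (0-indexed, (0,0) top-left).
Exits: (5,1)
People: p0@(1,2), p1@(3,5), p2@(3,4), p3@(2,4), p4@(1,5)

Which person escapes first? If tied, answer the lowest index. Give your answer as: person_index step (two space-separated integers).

Step 1: p0:(1,2)->(2,2) | p1:(3,5)->(4,5) | p2:(3,4)->(4,4) | p3:(2,4)->(3,4) | p4:(1,5)->(2,5)
Step 2: p0:(2,2)->(3,2) | p1:(4,5)->(5,5) | p2:(4,4)->(5,4) | p3:(3,4)->(4,4) | p4:(2,5)->(3,5)
Step 3: p0:(3,2)->(4,2) | p1:(5,5)->(5,4) | p2:(5,4)->(5,3) | p3:(4,4)->(5,4) | p4:(3,5)->(4,5)
Step 4: p0:(4,2)->(5,2) | p1:(5,4)->(5,3) | p2:(5,3)->(5,2) | p3:(5,4)->(5,3) | p4:(4,5)->(5,5)
Step 5: p0:(5,2)->(5,1)->EXIT | p1:(5,3)->(5,2) | p2:(5,2)->(5,1)->EXIT | p3:(5,3)->(5,2) | p4:(5,5)->(5,4)
Step 6: p0:escaped | p1:(5,2)->(5,1)->EXIT | p2:escaped | p3:(5,2)->(5,1)->EXIT | p4:(5,4)->(5,3)
Step 7: p0:escaped | p1:escaped | p2:escaped | p3:escaped | p4:(5,3)->(5,2)
Step 8: p0:escaped | p1:escaped | p2:escaped | p3:escaped | p4:(5,2)->(5,1)->EXIT
Exit steps: [5, 6, 5, 6, 8]
First to escape: p0 at step 5

Answer: 0 5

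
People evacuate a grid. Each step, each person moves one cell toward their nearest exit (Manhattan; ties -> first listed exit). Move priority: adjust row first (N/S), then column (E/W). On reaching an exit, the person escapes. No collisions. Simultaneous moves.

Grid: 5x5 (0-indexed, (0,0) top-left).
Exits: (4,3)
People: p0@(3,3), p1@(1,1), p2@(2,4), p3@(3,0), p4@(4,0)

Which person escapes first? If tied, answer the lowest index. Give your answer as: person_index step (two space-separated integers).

Answer: 0 1

Derivation:
Step 1: p0:(3,3)->(4,3)->EXIT | p1:(1,1)->(2,1) | p2:(2,4)->(3,4) | p3:(3,0)->(4,0) | p4:(4,0)->(4,1)
Step 2: p0:escaped | p1:(2,1)->(3,1) | p2:(3,4)->(4,4) | p3:(4,0)->(4,1) | p4:(4,1)->(4,2)
Step 3: p0:escaped | p1:(3,1)->(4,1) | p2:(4,4)->(4,3)->EXIT | p3:(4,1)->(4,2) | p4:(4,2)->(4,3)->EXIT
Step 4: p0:escaped | p1:(4,1)->(4,2) | p2:escaped | p3:(4,2)->(4,3)->EXIT | p4:escaped
Step 5: p0:escaped | p1:(4,2)->(4,3)->EXIT | p2:escaped | p3:escaped | p4:escaped
Exit steps: [1, 5, 3, 4, 3]
First to escape: p0 at step 1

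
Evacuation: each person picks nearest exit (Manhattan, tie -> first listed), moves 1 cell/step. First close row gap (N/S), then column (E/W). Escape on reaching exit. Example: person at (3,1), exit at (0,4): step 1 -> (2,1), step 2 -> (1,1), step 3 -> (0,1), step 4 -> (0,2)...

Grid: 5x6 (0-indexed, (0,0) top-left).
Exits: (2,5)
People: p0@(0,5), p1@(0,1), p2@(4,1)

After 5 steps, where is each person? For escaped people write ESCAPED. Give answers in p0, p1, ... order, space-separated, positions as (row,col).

Step 1: p0:(0,5)->(1,5) | p1:(0,1)->(1,1) | p2:(4,1)->(3,1)
Step 2: p0:(1,5)->(2,5)->EXIT | p1:(1,1)->(2,1) | p2:(3,1)->(2,1)
Step 3: p0:escaped | p1:(2,1)->(2,2) | p2:(2,1)->(2,2)
Step 4: p0:escaped | p1:(2,2)->(2,3) | p2:(2,2)->(2,3)
Step 5: p0:escaped | p1:(2,3)->(2,4) | p2:(2,3)->(2,4)

ESCAPED (2,4) (2,4)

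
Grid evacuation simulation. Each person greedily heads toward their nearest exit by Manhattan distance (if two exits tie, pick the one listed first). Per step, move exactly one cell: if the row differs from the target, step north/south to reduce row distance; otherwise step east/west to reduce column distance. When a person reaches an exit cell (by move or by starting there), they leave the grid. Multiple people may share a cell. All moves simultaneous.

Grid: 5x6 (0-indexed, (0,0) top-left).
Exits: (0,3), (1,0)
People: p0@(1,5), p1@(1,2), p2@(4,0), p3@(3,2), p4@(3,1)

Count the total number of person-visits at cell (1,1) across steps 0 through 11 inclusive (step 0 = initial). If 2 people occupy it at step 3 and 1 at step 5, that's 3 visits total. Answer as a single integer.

Step 0: p0@(1,5) p1@(1,2) p2@(4,0) p3@(3,2) p4@(3,1) -> at (1,1): 0 [-], cum=0
Step 1: p0@(0,5) p1@(0,2) p2@(3,0) p3@(2,2) p4@(2,1) -> at (1,1): 0 [-], cum=0
Step 2: p0@(0,4) p1@ESC p2@(2,0) p3@(1,2) p4@(1,1) -> at (1,1): 1 [p4], cum=1
Step 3: p0@ESC p1@ESC p2@ESC p3@(0,2) p4@ESC -> at (1,1): 0 [-], cum=1
Step 4: p0@ESC p1@ESC p2@ESC p3@ESC p4@ESC -> at (1,1): 0 [-], cum=1
Total visits = 1

Answer: 1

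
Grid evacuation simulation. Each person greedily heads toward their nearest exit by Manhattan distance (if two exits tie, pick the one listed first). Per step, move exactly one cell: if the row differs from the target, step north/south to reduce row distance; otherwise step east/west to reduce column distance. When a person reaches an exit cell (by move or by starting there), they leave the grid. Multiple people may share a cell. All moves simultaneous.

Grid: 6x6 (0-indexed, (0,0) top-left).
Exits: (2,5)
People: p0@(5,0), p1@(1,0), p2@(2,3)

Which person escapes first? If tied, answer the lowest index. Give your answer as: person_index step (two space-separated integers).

Step 1: p0:(5,0)->(4,0) | p1:(1,0)->(2,0) | p2:(2,3)->(2,4)
Step 2: p0:(4,0)->(3,0) | p1:(2,0)->(2,1) | p2:(2,4)->(2,5)->EXIT
Step 3: p0:(3,0)->(2,0) | p1:(2,1)->(2,2) | p2:escaped
Step 4: p0:(2,0)->(2,1) | p1:(2,2)->(2,3) | p2:escaped
Step 5: p0:(2,1)->(2,2) | p1:(2,3)->(2,4) | p2:escaped
Step 6: p0:(2,2)->(2,3) | p1:(2,4)->(2,5)->EXIT | p2:escaped
Step 7: p0:(2,3)->(2,4) | p1:escaped | p2:escaped
Step 8: p0:(2,4)->(2,5)->EXIT | p1:escaped | p2:escaped
Exit steps: [8, 6, 2]
First to escape: p2 at step 2

Answer: 2 2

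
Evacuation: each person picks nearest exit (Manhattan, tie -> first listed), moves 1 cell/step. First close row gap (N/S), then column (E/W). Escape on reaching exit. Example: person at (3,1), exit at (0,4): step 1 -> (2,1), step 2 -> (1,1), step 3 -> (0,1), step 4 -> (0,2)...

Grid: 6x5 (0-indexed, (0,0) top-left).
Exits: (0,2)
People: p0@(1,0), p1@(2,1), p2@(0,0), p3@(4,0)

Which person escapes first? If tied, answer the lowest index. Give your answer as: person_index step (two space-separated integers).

Answer: 2 2

Derivation:
Step 1: p0:(1,0)->(0,0) | p1:(2,1)->(1,1) | p2:(0,0)->(0,1) | p3:(4,0)->(3,0)
Step 2: p0:(0,0)->(0,1) | p1:(1,1)->(0,1) | p2:(0,1)->(0,2)->EXIT | p3:(3,0)->(2,0)
Step 3: p0:(0,1)->(0,2)->EXIT | p1:(0,1)->(0,2)->EXIT | p2:escaped | p3:(2,0)->(1,0)
Step 4: p0:escaped | p1:escaped | p2:escaped | p3:(1,0)->(0,0)
Step 5: p0:escaped | p1:escaped | p2:escaped | p3:(0,0)->(0,1)
Step 6: p0:escaped | p1:escaped | p2:escaped | p3:(0,1)->(0,2)->EXIT
Exit steps: [3, 3, 2, 6]
First to escape: p2 at step 2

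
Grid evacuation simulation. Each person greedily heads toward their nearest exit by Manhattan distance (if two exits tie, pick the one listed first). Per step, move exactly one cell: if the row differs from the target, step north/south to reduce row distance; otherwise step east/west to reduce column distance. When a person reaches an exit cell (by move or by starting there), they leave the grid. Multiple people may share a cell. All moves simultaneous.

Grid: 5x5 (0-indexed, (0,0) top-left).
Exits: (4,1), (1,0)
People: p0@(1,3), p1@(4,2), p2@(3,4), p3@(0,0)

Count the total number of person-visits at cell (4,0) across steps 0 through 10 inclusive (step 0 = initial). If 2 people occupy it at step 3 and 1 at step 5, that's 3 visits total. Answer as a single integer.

Step 0: p0@(1,3) p1@(4,2) p2@(3,4) p3@(0,0) -> at (4,0): 0 [-], cum=0
Step 1: p0@(1,2) p1@ESC p2@(4,4) p3@ESC -> at (4,0): 0 [-], cum=0
Step 2: p0@(1,1) p1@ESC p2@(4,3) p3@ESC -> at (4,0): 0 [-], cum=0
Step 3: p0@ESC p1@ESC p2@(4,2) p3@ESC -> at (4,0): 0 [-], cum=0
Step 4: p0@ESC p1@ESC p2@ESC p3@ESC -> at (4,0): 0 [-], cum=0
Total visits = 0

Answer: 0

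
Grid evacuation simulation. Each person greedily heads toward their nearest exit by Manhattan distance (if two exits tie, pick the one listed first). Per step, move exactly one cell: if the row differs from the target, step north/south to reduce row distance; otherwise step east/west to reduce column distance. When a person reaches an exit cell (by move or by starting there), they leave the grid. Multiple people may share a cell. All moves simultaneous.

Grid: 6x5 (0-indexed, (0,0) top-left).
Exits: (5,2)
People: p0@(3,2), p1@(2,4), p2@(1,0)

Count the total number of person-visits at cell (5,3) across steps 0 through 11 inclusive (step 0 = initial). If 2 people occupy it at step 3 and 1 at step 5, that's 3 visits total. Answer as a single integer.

Answer: 1

Derivation:
Step 0: p0@(3,2) p1@(2,4) p2@(1,0) -> at (5,3): 0 [-], cum=0
Step 1: p0@(4,2) p1@(3,4) p2@(2,0) -> at (5,3): 0 [-], cum=0
Step 2: p0@ESC p1@(4,4) p2@(3,0) -> at (5,3): 0 [-], cum=0
Step 3: p0@ESC p1@(5,4) p2@(4,0) -> at (5,3): 0 [-], cum=0
Step 4: p0@ESC p1@(5,3) p2@(5,0) -> at (5,3): 1 [p1], cum=1
Step 5: p0@ESC p1@ESC p2@(5,1) -> at (5,3): 0 [-], cum=1
Step 6: p0@ESC p1@ESC p2@ESC -> at (5,3): 0 [-], cum=1
Total visits = 1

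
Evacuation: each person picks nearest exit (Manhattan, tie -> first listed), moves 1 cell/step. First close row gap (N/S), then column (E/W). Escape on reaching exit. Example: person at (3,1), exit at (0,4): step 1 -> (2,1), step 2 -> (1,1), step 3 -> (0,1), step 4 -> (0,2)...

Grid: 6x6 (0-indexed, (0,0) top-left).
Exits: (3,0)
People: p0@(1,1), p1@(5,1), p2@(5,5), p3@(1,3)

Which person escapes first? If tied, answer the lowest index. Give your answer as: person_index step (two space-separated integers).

Step 1: p0:(1,1)->(2,1) | p1:(5,1)->(4,1) | p2:(5,5)->(4,5) | p3:(1,3)->(2,3)
Step 2: p0:(2,1)->(3,1) | p1:(4,1)->(3,1) | p2:(4,5)->(3,5) | p3:(2,3)->(3,3)
Step 3: p0:(3,1)->(3,0)->EXIT | p1:(3,1)->(3,0)->EXIT | p2:(3,5)->(3,4) | p3:(3,3)->(3,2)
Step 4: p0:escaped | p1:escaped | p2:(3,4)->(3,3) | p3:(3,2)->(3,1)
Step 5: p0:escaped | p1:escaped | p2:(3,3)->(3,2) | p3:(3,1)->(3,0)->EXIT
Step 6: p0:escaped | p1:escaped | p2:(3,2)->(3,1) | p3:escaped
Step 7: p0:escaped | p1:escaped | p2:(3,1)->(3,0)->EXIT | p3:escaped
Exit steps: [3, 3, 7, 5]
First to escape: p0 at step 3

Answer: 0 3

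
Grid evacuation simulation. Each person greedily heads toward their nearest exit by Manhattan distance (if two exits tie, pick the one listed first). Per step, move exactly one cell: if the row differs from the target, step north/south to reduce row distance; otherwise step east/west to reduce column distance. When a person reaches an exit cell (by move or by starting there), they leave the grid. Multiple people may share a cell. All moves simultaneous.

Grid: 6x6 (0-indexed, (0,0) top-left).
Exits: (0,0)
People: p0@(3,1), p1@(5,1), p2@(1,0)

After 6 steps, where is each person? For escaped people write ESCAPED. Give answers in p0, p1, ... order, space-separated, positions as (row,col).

Step 1: p0:(3,1)->(2,1) | p1:(5,1)->(4,1) | p2:(1,0)->(0,0)->EXIT
Step 2: p0:(2,1)->(1,1) | p1:(4,1)->(3,1) | p2:escaped
Step 3: p0:(1,1)->(0,1) | p1:(3,1)->(2,1) | p2:escaped
Step 4: p0:(0,1)->(0,0)->EXIT | p1:(2,1)->(1,1) | p2:escaped
Step 5: p0:escaped | p1:(1,1)->(0,1) | p2:escaped
Step 6: p0:escaped | p1:(0,1)->(0,0)->EXIT | p2:escaped

ESCAPED ESCAPED ESCAPED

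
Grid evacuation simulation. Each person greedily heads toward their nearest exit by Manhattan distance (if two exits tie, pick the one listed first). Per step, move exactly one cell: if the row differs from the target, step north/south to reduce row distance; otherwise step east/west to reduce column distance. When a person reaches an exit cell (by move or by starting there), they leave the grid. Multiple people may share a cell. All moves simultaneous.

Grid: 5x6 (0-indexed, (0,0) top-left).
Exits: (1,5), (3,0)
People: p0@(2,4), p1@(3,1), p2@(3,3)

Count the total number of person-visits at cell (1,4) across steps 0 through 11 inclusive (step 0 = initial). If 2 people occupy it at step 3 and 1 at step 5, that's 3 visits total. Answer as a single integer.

Step 0: p0@(2,4) p1@(3,1) p2@(3,3) -> at (1,4): 0 [-], cum=0
Step 1: p0@(1,4) p1@ESC p2@(3,2) -> at (1,4): 1 [p0], cum=1
Step 2: p0@ESC p1@ESC p2@(3,1) -> at (1,4): 0 [-], cum=1
Step 3: p0@ESC p1@ESC p2@ESC -> at (1,4): 0 [-], cum=1
Total visits = 1

Answer: 1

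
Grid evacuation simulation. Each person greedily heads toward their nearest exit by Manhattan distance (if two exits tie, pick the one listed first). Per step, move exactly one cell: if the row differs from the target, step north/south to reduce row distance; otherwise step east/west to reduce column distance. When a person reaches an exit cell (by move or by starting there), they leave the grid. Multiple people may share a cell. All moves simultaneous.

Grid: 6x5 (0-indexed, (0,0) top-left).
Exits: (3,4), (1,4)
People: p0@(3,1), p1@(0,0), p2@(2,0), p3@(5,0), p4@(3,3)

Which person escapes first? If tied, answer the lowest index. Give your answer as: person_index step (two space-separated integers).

Step 1: p0:(3,1)->(3,2) | p1:(0,0)->(1,0) | p2:(2,0)->(3,0) | p3:(5,0)->(4,0) | p4:(3,3)->(3,4)->EXIT
Step 2: p0:(3,2)->(3,3) | p1:(1,0)->(1,1) | p2:(3,0)->(3,1) | p3:(4,0)->(3,0) | p4:escaped
Step 3: p0:(3,3)->(3,4)->EXIT | p1:(1,1)->(1,2) | p2:(3,1)->(3,2) | p3:(3,0)->(3,1) | p4:escaped
Step 4: p0:escaped | p1:(1,2)->(1,3) | p2:(3,2)->(3,3) | p3:(3,1)->(3,2) | p4:escaped
Step 5: p0:escaped | p1:(1,3)->(1,4)->EXIT | p2:(3,3)->(3,4)->EXIT | p3:(3,2)->(3,3) | p4:escaped
Step 6: p0:escaped | p1:escaped | p2:escaped | p3:(3,3)->(3,4)->EXIT | p4:escaped
Exit steps: [3, 5, 5, 6, 1]
First to escape: p4 at step 1

Answer: 4 1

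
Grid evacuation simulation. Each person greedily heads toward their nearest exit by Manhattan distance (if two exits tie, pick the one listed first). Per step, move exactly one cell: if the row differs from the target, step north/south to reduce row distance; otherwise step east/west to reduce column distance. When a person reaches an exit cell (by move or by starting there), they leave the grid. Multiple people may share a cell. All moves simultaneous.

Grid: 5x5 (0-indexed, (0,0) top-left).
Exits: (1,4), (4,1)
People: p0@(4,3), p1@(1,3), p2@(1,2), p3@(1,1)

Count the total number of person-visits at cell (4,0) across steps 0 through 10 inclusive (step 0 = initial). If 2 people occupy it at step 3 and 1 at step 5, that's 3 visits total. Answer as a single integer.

Step 0: p0@(4,3) p1@(1,3) p2@(1,2) p3@(1,1) -> at (4,0): 0 [-], cum=0
Step 1: p0@(4,2) p1@ESC p2@(1,3) p3@(1,2) -> at (4,0): 0 [-], cum=0
Step 2: p0@ESC p1@ESC p2@ESC p3@(1,3) -> at (4,0): 0 [-], cum=0
Step 3: p0@ESC p1@ESC p2@ESC p3@ESC -> at (4,0): 0 [-], cum=0
Total visits = 0

Answer: 0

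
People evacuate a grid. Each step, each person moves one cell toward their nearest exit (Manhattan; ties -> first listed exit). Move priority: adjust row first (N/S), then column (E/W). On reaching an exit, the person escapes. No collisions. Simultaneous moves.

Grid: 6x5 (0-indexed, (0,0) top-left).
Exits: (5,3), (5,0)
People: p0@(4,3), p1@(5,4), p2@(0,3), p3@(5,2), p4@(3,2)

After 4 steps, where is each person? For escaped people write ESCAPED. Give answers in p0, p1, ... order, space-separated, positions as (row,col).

Step 1: p0:(4,3)->(5,3)->EXIT | p1:(5,4)->(5,3)->EXIT | p2:(0,3)->(1,3) | p3:(5,2)->(5,3)->EXIT | p4:(3,2)->(4,2)
Step 2: p0:escaped | p1:escaped | p2:(1,3)->(2,3) | p3:escaped | p4:(4,2)->(5,2)
Step 3: p0:escaped | p1:escaped | p2:(2,3)->(3,3) | p3:escaped | p4:(5,2)->(5,3)->EXIT
Step 4: p0:escaped | p1:escaped | p2:(3,3)->(4,3) | p3:escaped | p4:escaped

ESCAPED ESCAPED (4,3) ESCAPED ESCAPED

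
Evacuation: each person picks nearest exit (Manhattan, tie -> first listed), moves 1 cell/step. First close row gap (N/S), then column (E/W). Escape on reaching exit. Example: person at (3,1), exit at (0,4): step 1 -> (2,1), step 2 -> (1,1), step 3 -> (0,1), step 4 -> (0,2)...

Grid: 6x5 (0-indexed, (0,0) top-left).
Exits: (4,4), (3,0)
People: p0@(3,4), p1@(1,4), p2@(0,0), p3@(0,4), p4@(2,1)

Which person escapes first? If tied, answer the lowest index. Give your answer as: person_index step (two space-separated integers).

Step 1: p0:(3,4)->(4,4)->EXIT | p1:(1,4)->(2,4) | p2:(0,0)->(1,0) | p3:(0,4)->(1,4) | p4:(2,1)->(3,1)
Step 2: p0:escaped | p1:(2,4)->(3,4) | p2:(1,0)->(2,0) | p3:(1,4)->(2,4) | p4:(3,1)->(3,0)->EXIT
Step 3: p0:escaped | p1:(3,4)->(4,4)->EXIT | p2:(2,0)->(3,0)->EXIT | p3:(2,4)->(3,4) | p4:escaped
Step 4: p0:escaped | p1:escaped | p2:escaped | p3:(3,4)->(4,4)->EXIT | p4:escaped
Exit steps: [1, 3, 3, 4, 2]
First to escape: p0 at step 1

Answer: 0 1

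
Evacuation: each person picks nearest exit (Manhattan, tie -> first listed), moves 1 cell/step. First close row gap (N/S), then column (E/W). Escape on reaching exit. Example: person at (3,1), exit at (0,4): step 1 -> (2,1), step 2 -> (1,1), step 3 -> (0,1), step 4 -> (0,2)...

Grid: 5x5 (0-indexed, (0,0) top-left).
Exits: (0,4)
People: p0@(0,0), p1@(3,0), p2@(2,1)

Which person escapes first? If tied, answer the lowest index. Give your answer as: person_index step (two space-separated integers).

Answer: 0 4

Derivation:
Step 1: p0:(0,0)->(0,1) | p1:(3,0)->(2,0) | p2:(2,1)->(1,1)
Step 2: p0:(0,1)->(0,2) | p1:(2,0)->(1,0) | p2:(1,1)->(0,1)
Step 3: p0:(0,2)->(0,3) | p1:(1,0)->(0,0) | p2:(0,1)->(0,2)
Step 4: p0:(0,3)->(0,4)->EXIT | p1:(0,0)->(0,1) | p2:(0,2)->(0,3)
Step 5: p0:escaped | p1:(0,1)->(0,2) | p2:(0,3)->(0,4)->EXIT
Step 6: p0:escaped | p1:(0,2)->(0,3) | p2:escaped
Step 7: p0:escaped | p1:(0,3)->(0,4)->EXIT | p2:escaped
Exit steps: [4, 7, 5]
First to escape: p0 at step 4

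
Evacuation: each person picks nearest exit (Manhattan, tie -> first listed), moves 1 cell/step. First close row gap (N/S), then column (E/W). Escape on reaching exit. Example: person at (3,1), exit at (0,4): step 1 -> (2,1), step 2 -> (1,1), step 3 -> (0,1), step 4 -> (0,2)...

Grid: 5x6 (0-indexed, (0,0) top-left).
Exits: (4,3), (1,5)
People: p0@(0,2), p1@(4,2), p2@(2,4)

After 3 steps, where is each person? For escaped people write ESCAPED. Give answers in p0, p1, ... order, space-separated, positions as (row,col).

Step 1: p0:(0,2)->(1,2) | p1:(4,2)->(4,3)->EXIT | p2:(2,4)->(1,4)
Step 2: p0:(1,2)->(1,3) | p1:escaped | p2:(1,4)->(1,5)->EXIT
Step 3: p0:(1,3)->(1,4) | p1:escaped | p2:escaped

(1,4) ESCAPED ESCAPED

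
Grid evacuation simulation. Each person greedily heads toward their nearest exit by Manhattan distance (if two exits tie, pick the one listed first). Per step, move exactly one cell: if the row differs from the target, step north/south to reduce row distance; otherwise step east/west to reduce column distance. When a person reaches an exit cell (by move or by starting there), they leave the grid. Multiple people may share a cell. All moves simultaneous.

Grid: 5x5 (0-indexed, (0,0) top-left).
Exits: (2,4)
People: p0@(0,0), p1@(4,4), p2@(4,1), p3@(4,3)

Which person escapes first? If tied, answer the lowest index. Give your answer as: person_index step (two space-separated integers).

Answer: 1 2

Derivation:
Step 1: p0:(0,0)->(1,0) | p1:(4,4)->(3,4) | p2:(4,1)->(3,1) | p3:(4,3)->(3,3)
Step 2: p0:(1,0)->(2,0) | p1:(3,4)->(2,4)->EXIT | p2:(3,1)->(2,1) | p3:(3,3)->(2,3)
Step 3: p0:(2,0)->(2,1) | p1:escaped | p2:(2,1)->(2,2) | p3:(2,3)->(2,4)->EXIT
Step 4: p0:(2,1)->(2,2) | p1:escaped | p2:(2,2)->(2,3) | p3:escaped
Step 5: p0:(2,2)->(2,3) | p1:escaped | p2:(2,3)->(2,4)->EXIT | p3:escaped
Step 6: p0:(2,3)->(2,4)->EXIT | p1:escaped | p2:escaped | p3:escaped
Exit steps: [6, 2, 5, 3]
First to escape: p1 at step 2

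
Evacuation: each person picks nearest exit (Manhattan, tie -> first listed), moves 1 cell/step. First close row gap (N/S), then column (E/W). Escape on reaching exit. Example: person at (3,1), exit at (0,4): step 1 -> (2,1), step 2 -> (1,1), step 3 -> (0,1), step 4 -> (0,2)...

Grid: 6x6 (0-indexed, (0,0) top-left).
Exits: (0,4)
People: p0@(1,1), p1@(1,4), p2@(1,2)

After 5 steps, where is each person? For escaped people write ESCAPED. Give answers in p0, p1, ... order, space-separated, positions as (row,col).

Step 1: p0:(1,1)->(0,1) | p1:(1,4)->(0,4)->EXIT | p2:(1,2)->(0,2)
Step 2: p0:(0,1)->(0,2) | p1:escaped | p2:(0,2)->(0,3)
Step 3: p0:(0,2)->(0,3) | p1:escaped | p2:(0,3)->(0,4)->EXIT
Step 4: p0:(0,3)->(0,4)->EXIT | p1:escaped | p2:escaped

ESCAPED ESCAPED ESCAPED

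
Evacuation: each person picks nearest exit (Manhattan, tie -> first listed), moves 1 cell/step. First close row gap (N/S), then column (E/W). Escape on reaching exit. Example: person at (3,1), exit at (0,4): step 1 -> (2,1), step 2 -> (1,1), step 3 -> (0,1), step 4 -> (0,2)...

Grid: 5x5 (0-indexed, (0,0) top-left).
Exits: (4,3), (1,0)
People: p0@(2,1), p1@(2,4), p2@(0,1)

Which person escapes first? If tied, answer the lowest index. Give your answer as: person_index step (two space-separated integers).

Answer: 0 2

Derivation:
Step 1: p0:(2,1)->(1,1) | p1:(2,4)->(3,4) | p2:(0,1)->(1,1)
Step 2: p0:(1,1)->(1,0)->EXIT | p1:(3,4)->(4,4) | p2:(1,1)->(1,0)->EXIT
Step 3: p0:escaped | p1:(4,4)->(4,3)->EXIT | p2:escaped
Exit steps: [2, 3, 2]
First to escape: p0 at step 2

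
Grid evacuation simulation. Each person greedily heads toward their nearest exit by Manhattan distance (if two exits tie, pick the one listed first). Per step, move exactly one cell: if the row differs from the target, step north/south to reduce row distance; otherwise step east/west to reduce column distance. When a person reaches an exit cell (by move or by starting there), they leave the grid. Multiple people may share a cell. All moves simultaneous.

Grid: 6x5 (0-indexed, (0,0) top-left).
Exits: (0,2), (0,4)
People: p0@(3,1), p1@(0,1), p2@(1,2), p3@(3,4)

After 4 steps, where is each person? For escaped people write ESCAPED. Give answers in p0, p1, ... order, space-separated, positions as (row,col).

Step 1: p0:(3,1)->(2,1) | p1:(0,1)->(0,2)->EXIT | p2:(1,2)->(0,2)->EXIT | p3:(3,4)->(2,4)
Step 2: p0:(2,1)->(1,1) | p1:escaped | p2:escaped | p3:(2,4)->(1,4)
Step 3: p0:(1,1)->(0,1) | p1:escaped | p2:escaped | p3:(1,4)->(0,4)->EXIT
Step 4: p0:(0,1)->(0,2)->EXIT | p1:escaped | p2:escaped | p3:escaped

ESCAPED ESCAPED ESCAPED ESCAPED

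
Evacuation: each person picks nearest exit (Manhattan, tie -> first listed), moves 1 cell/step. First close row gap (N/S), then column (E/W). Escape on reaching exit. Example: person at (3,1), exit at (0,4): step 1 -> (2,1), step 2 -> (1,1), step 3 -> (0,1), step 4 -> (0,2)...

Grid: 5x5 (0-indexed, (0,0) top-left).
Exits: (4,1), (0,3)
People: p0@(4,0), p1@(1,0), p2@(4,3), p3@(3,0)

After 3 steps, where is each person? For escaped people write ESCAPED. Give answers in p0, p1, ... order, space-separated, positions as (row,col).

Step 1: p0:(4,0)->(4,1)->EXIT | p1:(1,0)->(2,0) | p2:(4,3)->(4,2) | p3:(3,0)->(4,0)
Step 2: p0:escaped | p1:(2,0)->(3,0) | p2:(4,2)->(4,1)->EXIT | p3:(4,0)->(4,1)->EXIT
Step 3: p0:escaped | p1:(3,0)->(4,0) | p2:escaped | p3:escaped

ESCAPED (4,0) ESCAPED ESCAPED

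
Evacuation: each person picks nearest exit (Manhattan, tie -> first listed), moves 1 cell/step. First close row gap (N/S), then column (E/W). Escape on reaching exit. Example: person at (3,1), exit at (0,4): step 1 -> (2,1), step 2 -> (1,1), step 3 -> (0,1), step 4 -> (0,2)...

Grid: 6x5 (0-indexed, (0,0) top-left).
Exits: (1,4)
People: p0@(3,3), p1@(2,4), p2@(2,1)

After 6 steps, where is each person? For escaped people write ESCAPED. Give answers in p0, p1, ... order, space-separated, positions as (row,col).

Step 1: p0:(3,3)->(2,3) | p1:(2,4)->(1,4)->EXIT | p2:(2,1)->(1,1)
Step 2: p0:(2,3)->(1,3) | p1:escaped | p2:(1,1)->(1,2)
Step 3: p0:(1,3)->(1,4)->EXIT | p1:escaped | p2:(1,2)->(1,3)
Step 4: p0:escaped | p1:escaped | p2:(1,3)->(1,4)->EXIT

ESCAPED ESCAPED ESCAPED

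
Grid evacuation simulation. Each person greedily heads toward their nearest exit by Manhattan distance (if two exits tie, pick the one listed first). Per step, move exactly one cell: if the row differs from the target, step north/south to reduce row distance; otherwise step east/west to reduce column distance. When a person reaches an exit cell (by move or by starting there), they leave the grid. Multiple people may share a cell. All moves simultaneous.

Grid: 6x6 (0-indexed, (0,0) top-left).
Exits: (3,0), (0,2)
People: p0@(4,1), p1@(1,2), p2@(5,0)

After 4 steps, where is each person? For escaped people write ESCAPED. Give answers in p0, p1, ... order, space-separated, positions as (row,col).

Step 1: p0:(4,1)->(3,1) | p1:(1,2)->(0,2)->EXIT | p2:(5,0)->(4,0)
Step 2: p0:(3,1)->(3,0)->EXIT | p1:escaped | p2:(4,0)->(3,0)->EXIT

ESCAPED ESCAPED ESCAPED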